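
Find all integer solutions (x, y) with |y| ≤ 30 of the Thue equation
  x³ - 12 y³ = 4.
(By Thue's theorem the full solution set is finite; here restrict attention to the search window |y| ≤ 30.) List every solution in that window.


The equation is x³ - 12y³ = 4. For fixed y, x³ = 12·y³ + 4, so a solution requires the RHS to be a perfect cube.
Strategy: iterate y from -30 to 30, compute RHS = 12·y³ + 4, and check whether it is a (positive or negative) perfect cube.
Check small values of y:
  y = 0: RHS = 4 is not a perfect cube.
  y = 1: RHS = 16 is not a perfect cube.
  y = -1: RHS = -8 = (-2)³ ⇒ x = -2 works.
  y = 2: RHS = 100 is not a perfect cube.
  y = -2: RHS = -92 is not a perfect cube.
  y = 3: RHS = 328 is not a perfect cube.
  y = -3: RHS = -320 is not a perfect cube.
Continuing the search up to |y| = 30 finds no further solutions beyond those listed.
Collected solutions: (-2, -1).

Solutions (with |y| ≤ 30): (-2, -1).


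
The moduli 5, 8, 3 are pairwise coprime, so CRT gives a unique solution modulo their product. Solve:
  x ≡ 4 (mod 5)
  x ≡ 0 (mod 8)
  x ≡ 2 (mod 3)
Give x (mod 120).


Moduli 5, 8, 3 are pairwise coprime; by CRT there is a unique solution modulo M = 5 · 8 · 3 = 120.
Solve pairwise, accumulating the modulus:
  Start with x ≡ 4 (mod 5).
  Combine with x ≡ 0 (mod 8): since gcd(5, 8) = 1, we get a unique residue mod 40.
    Write x = 4 + 5·t and substitute into x ≡ 0 (mod 8): 5·t ≡ 0 − 4 = -4 (mod 8).
    Reduce coefficients mod 8: 5·t ≡ 4 (mod 8).
    The inverse of 5 mod 8 is 5 (since 5·5 = 25 = 3·8 + 1), so t ≡ 5·4 = 20 ≡ 4 (mod 8).
    Then x = 4 + 5·4 = 24, valid modulo lcm(5, 8) = 40: x ≡ 24 (mod 40).
  Combine with x ≡ 2 (mod 3): since gcd(40, 3) = 1, we get a unique residue mod 120.
    Write x = 24 + 40·t and substitute into x ≡ 2 (mod 3): 40·t ≡ 2 − 24 = -22 (mod 3).
    Reduce coefficients mod 3: 1·t ≡ 2 (mod 3).
    So t ≡ 2 (mod 3).
    Then x = 24 + 40·2 = 104, valid modulo lcm(40, 3) = 120: x ≡ 104 (mod 120).
Verify: 104 mod 5 = 4 ✓, 104 mod 8 = 0 ✓, 104 mod 3 = 2 ✓.

x ≡ 104 (mod 120).


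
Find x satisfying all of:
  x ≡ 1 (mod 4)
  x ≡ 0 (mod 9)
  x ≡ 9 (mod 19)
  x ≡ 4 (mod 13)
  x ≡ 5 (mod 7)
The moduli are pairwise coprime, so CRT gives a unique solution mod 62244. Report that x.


Product of moduli M = 4 · 9 · 19 · 13 · 7 = 62244.
Merge one congruence at a time:
  Start: x ≡ 1 (mod 4).
  Combine with x ≡ 0 (mod 9); new modulus lcm = 36.
    Write x = 1 + 4·t and substitute into x ≡ 0 (mod 9): 4·t ≡ 0 − 1 = -1 (mod 9).
    Reduce coefficients mod 9: 4·t ≡ 8 (mod 9).
    The inverse of 4 mod 9 is 7 (since 4·7 = 28 = 3·9 + 1), so t ≡ 7·8 = 56 ≡ 2 (mod 9).
    Then x = 1 + 4·2 = 9, valid modulo lcm(4, 9) = 36: x ≡ 9 (mod 36).
  Combine with x ≡ 9 (mod 19); new modulus lcm = 684.
    Write x = 9 + 36·t and substitute into x ≡ 9 (mod 19): 36·t ≡ 9 − 9 = 0 (mod 19).
    Reduce coefficients mod 19: 17·t ≡ 0 (mod 19).
    The inverse of 17 mod 19 is 9 (since 17·9 = 153 = 8·19 + 1), so t ≡ 9·0 = 0 ≡ 0 (mod 19).
    Then x = 9 + 36·0 = 9, valid modulo lcm(36, 19) = 684: x ≡ 9 (mod 684).
  Combine with x ≡ 4 (mod 13); new modulus lcm = 8892.
    Write x = 9 + 684·t and substitute into x ≡ 4 (mod 13): 684·t ≡ 4 − 9 = -5 (mod 13).
    Reduce coefficients mod 13: 8·t ≡ 8 (mod 13).
    The inverse of 8 mod 13 is 5 (since 8·5 = 40 = 3·13 + 1), so t ≡ 5·8 = 40 ≡ 1 (mod 13).
    Then x = 9 + 684·1 = 693, valid modulo lcm(684, 13) = 8892: x ≡ 693 (mod 8892).
  Combine with x ≡ 5 (mod 7); new modulus lcm = 62244.
    Write x = 693 + 8892·t and substitute into x ≡ 5 (mod 7): 8892·t ≡ 5 − 693 = -688 (mod 7).
    Reduce coefficients mod 7: 2·t ≡ 5 (mod 7).
    The inverse of 2 mod 7 is 4 (since 2·4 = 8 = 1·7 + 1), so t ≡ 4·5 = 20 ≡ 6 (mod 7).
    Then x = 693 + 8892·6 = 54045, valid modulo lcm(8892, 7) = 62244: x ≡ 54045 (mod 62244).
Verify against each original: 54045 mod 4 = 1, 54045 mod 9 = 0, 54045 mod 19 = 9, 54045 mod 13 = 4, 54045 mod 7 = 5.

x ≡ 54045 (mod 62244).


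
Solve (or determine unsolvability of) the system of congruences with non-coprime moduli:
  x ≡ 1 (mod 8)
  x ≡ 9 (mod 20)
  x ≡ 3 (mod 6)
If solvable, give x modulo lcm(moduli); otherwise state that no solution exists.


Moduli 8, 20, 6 are not pairwise coprime, so CRT works modulo lcm(m_i) when all pairwise compatibility conditions hold.
Pairwise compatibility: gcd(m_i, m_j) must divide a_i - a_j for every pair.
Merge one congruence at a time:
  Start: x ≡ 1 (mod 8).
  Combine with x ≡ 9 (mod 20): gcd(8, 20) = 4; 9 - 1 = 8, which IS divisible by 4, so compatible.
    Write x = 1 + 8·t and substitute into x ≡ 9 (mod 20): 8·t ≡ 9 − 1 = 8 (mod 20).
    Divide the congruence (and modulus) by g = 4: 2·t ≡ 2 (mod 5).
    The inverse of 2 mod 5 is 3 (since 2·3 = 6 = 1·5 + 1), so t ≡ 3·2 = 6 ≡ 1 (mod 5).
    Then x = 1 + 8·1 = 9, valid modulo lcm(8, 20) = 40: x ≡ 9 (mod 40).
  Combine with x ≡ 3 (mod 6): gcd(40, 6) = 2; 3 - 9 = -6, which IS divisible by 2, so compatible.
    Write x = 9 + 40·t and substitute into x ≡ 3 (mod 6): 40·t ≡ 3 − 9 = -6 (mod 6).
    Divide the congruence (and modulus) by g = 2: 20·t ≡ -3 (mod 3).
    Reduce coefficients mod 3: 2·t ≡ 0 (mod 3).
    The inverse of 2 mod 3 is 2 (since 2·2 = 4 = 1·3 + 1), so t ≡ 2·0 = 0 ≡ 0 (mod 3).
    Then x = 9 + 40·0 = 9, valid modulo lcm(40, 6) = 120: x ≡ 9 (mod 120).
Verify: 9 mod 8 = 1, 9 mod 20 = 9, 9 mod 6 = 3.

x ≡ 9 (mod 120).


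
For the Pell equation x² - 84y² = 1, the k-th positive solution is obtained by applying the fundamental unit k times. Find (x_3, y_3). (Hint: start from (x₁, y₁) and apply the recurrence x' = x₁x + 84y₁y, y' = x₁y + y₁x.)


Step 1: Find the fundamental solution (x₁, y₁) of x² - 84y² = 1.
  Expand √84 as a continued fraction. a₀ = ⌊√84⌋ = 9; iterate m_{k+1} = d_k·a_k − m_k, d_{k+1} = (84 − m_{k+1}²)/d_k, a_{k+1} = ⌊(a₀ + m_{k+1})/d_{k+1}⌋ (starting m₀ = 0, d₀ = 1), with convergents p_k = a_k·p_{k-1} + p_{k-2}, q_k = a_k·q_{k-1} + q_{k-2} (p₋₁ = 1, q₋₁ = 0):
  k = 0: a₀ = 9; p₀/q₀ = 9/1; p₀² − 84·q₀² = 81 − 84 = -3.
  k = 1: m = 9, d = 3, a = ⌊(9 + 9)/3⌋ = 6; p/q = (6·9 + 1)/(6·1 + 0) = 55/6; p² − 84·q² = 3025 − 3024 = 1.
  The first convergent with p² − 84·q² = 1 gives the fundamental solution (x₁, y₁) = (55, 6).
Step 2: Apply the recurrence (x_{n+1}, y_{n+1}) = (x₁x_n + 84y₁y_n, x₁y_n + y₁x_n) repeatedly.
  From (x_1, y_1) = (55, 6): x_2 = 55·55 + 84·6·6 = 6049; y_2 = 55·6 + 6·55 = 660.
  From (x_2, y_2) = (6049, 660): x_3 = 55·6049 + 84·6·660 = 665335; y_3 = 55·660 + 6·6049 = 72594.
Step 3: Verify x_3² - 84·y_3² = 442670662225 - 442670662224 = 1 (should be 1). ✓

(x_1, y_1) = (55, 6); (x_3, y_3) = (665335, 72594).


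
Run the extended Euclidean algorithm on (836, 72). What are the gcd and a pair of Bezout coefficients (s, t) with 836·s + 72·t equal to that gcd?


Euclidean algorithm on (836, 72) — divide until remainder is 0:
  836 = 11 · 72 + 44
  72 = 1 · 44 + 28
  44 = 1 · 28 + 16
  28 = 1 · 16 + 12
  16 = 1 · 12 + 4
  12 = 3 · 4 + 0
gcd(836, 72) = 4.
Track Bezout coefficients alongside the remainders: start with r₀ = 836 = a·1 + b·0 (s = 1, t = 0) and r₁ = 72 = a·0 + b·1 (s = 0, t = 1); each new remainder r_{k+1} = r_{k-1} − q_k·r_k inherits s_{k+1} = s_{k-1} − q_k·s_k, t_{k+1} = t_{k-1} − q_k·t_k, so r_k = a·s_k + b·t_k at every step:
  q = 11: r = 44, s = 1 − 11·0 = 1, t = 0 − 11·1 = -11  (check: 836·1 + 72·(-11) = 44)
  q = 1: r = 28, s = 0 − 1·1 = -1, t = 1 − 1·(-11) = 12  (check: 836·(-1) + 72·12 = 28)
  q = 1: r = 16, s = 1 − 1·(-1) = 2, t = -11 − 1·12 = -23  (check: 836·2 + 72·(-23) = 16)
  q = 1: r = 12, s = -1 − 1·2 = -3, t = 12 − 1·(-23) = 35  (check: 836·(-3) + 72·35 = 12)
  q = 1: r = 4, s = 2 − 1·(-3) = 5, t = -23 − 1·35 = -58  (check: 836·5 + 72·(-58) = 4)
The row with r = 4 (the gcd) gives the Bezout coefficients s = 5, t = -58.
Result: 836 · (5) + 72 · (-58) = 4.

gcd(836, 72) = 4; s = 5, t = -58 (check: 836·5 + 72·(-58) = 4).


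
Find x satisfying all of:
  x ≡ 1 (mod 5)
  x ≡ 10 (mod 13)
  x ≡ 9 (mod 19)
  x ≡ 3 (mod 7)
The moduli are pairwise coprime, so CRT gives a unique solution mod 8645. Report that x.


Product of moduli M = 5 · 13 · 19 · 7 = 8645.
Merge one congruence at a time:
  Start: x ≡ 1 (mod 5).
  Combine with x ≡ 10 (mod 13); new modulus lcm = 65.
    Write x = 1 + 5·t and substitute into x ≡ 10 (mod 13): 5·t ≡ 10 − 1 = 9 (mod 13).
    The inverse of 5 mod 13 is 8 (since 5·8 = 40 = 3·13 + 1), so t ≡ 8·9 = 72 ≡ 7 (mod 13).
    Then x = 1 + 5·7 = 36, valid modulo lcm(5, 13) = 65: x ≡ 36 (mod 65).
  Combine with x ≡ 9 (mod 19); new modulus lcm = 1235.
    Write x = 36 + 65·t and substitute into x ≡ 9 (mod 19): 65·t ≡ 9 − 36 = -27 (mod 19).
    Reduce coefficients mod 19: 8·t ≡ 11 (mod 19).
    The inverse of 8 mod 19 is 12 (since 8·12 = 96 = 5·19 + 1), so t ≡ 12·11 = 132 ≡ 18 (mod 19).
    Then x = 36 + 65·18 = 1206, valid modulo lcm(65, 19) = 1235: x ≡ 1206 (mod 1235).
  Combine with x ≡ 3 (mod 7); new modulus lcm = 8645.
    Write x = 1206 + 1235·t and substitute into x ≡ 3 (mod 7): 1235·t ≡ 3 − 1206 = -1203 (mod 7).
    Reduce coefficients mod 7: 3·t ≡ 1 (mod 7).
    The inverse of 3 mod 7 is 5 (since 3·5 = 15 = 2·7 + 1), so t ≡ 5·1 = 5 ≡ 5 (mod 7).
    Then x = 1206 + 1235·5 = 7381, valid modulo lcm(1235, 7) = 8645: x ≡ 7381 (mod 8645).
Verify against each original: 7381 mod 5 = 1, 7381 mod 13 = 10, 7381 mod 19 = 9, 7381 mod 7 = 3.

x ≡ 7381 (mod 8645).


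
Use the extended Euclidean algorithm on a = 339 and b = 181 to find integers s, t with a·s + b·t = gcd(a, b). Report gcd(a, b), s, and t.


Euclidean algorithm on (339, 181) — divide until remainder is 0:
  339 = 1 · 181 + 158
  181 = 1 · 158 + 23
  158 = 6 · 23 + 20
  23 = 1 · 20 + 3
  20 = 6 · 3 + 2
  3 = 1 · 2 + 1
  2 = 2 · 1 + 0
gcd(339, 181) = 1.
Track Bezout coefficients alongside the remainders: start with r₀ = 339 = a·1 + b·0 (s = 1, t = 0) and r₁ = 181 = a·0 + b·1 (s = 0, t = 1); each new remainder r_{k+1} = r_{k-1} − q_k·r_k inherits s_{k+1} = s_{k-1} − q_k·s_k, t_{k+1} = t_{k-1} − q_k·t_k, so r_k = a·s_k + b·t_k at every step:
  q = 1: r = 158, s = 1 − 1·0 = 1, t = 0 − 1·1 = -1  (check: 339·1 + 181·(-1) = 158)
  q = 1: r = 23, s = 0 − 1·1 = -1, t = 1 − 1·(-1) = 2  (check: 339·(-1) + 181·2 = 23)
  q = 6: r = 20, s = 1 − 6·(-1) = 7, t = -1 − 6·2 = -13  (check: 339·7 + 181·(-13) = 20)
  q = 1: r = 3, s = -1 − 1·7 = -8, t = 2 − 1·(-13) = 15  (check: 339·(-8) + 181·15 = 3)
  q = 6: r = 2, s = 7 − 6·(-8) = 55, t = -13 − 6·15 = -103  (check: 339·55 + 181·(-103) = 2)
  q = 1: r = 1, s = -8 − 1·55 = -63, t = 15 − 1·(-103) = 118  (check: 339·(-63) + 181·118 = 1)
The row with r = 1 (the gcd) gives the Bezout coefficients s = -63, t = 118.
Result: 339 · (-63) + 181 · (118) = 1.

gcd(339, 181) = 1; s = -63, t = 118 (check: 339·(-63) + 181·118 = 1).


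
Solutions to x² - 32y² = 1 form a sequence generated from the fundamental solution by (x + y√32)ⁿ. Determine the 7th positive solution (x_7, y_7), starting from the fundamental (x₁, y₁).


Step 1: Find the fundamental solution (x₁, y₁) of x² - 32y² = 1.
  Expand √32 as a continued fraction. a₀ = ⌊√32⌋ = 5; iterate m_{k+1} = d_k·a_k − m_k, d_{k+1} = (32 − m_{k+1}²)/d_k, a_{k+1} = ⌊(a₀ + m_{k+1})/d_{k+1}⌋ (starting m₀ = 0, d₀ = 1), with convergents p_k = a_k·p_{k-1} + p_{k-2}, q_k = a_k·q_{k-1} + q_{k-2} (p₋₁ = 1, q₋₁ = 0):
  k = 0: a₀ = 5; p₀/q₀ = 5/1; p₀² − 32·q₀² = 25 − 32 = -7.
  k = 1: m = 5, d = 7, a = ⌊(5 + 5)/7⌋ = 1; p/q = (1·5 + 1)/(1·1 + 0) = 6/1; p² − 32·q² = 36 − 32 = 4.
  k = 2: m = 2, d = 4, a = ⌊(5 + 2)/4⌋ = 1; p/q = (1·6 + 5)/(1·1 + 1) = 11/2; p² − 32·q² = 121 − 128 = -7.
  k = 3: m = 2, d = 7, a = ⌊(5 + 2)/7⌋ = 1; p/q = (1·11 + 6)/(1·2 + 1) = 17/3; p² − 32·q² = 289 − 288 = 1.
  The first convergent with p² − 32·q² = 1 gives the fundamental solution (x₁, y₁) = (17, 3).
Step 2: Apply the recurrence (x_{n+1}, y_{n+1}) = (x₁x_n + 32y₁y_n, x₁y_n + y₁x_n) repeatedly.
  From (x_1, y_1) = (17, 3): x_2 = 17·17 + 32·3·3 = 577; y_2 = 17·3 + 3·17 = 102.
  From (x_2, y_2) = (577, 102): x_3 = 17·577 + 32·3·102 = 19601; y_3 = 17·102 + 3·577 = 3465.
  From (x_3, y_3) = (19601, 3465): x_4 = 17·19601 + 32·3·3465 = 665857; y_4 = 17·3465 + 3·19601 = 117708.
  From (x_4, y_4) = (665857, 117708): x_5 = 17·665857 + 32·3·117708 = 22619537; y_5 = 17·117708 + 3·665857 = 3998607.
  From (x_5, y_5) = (22619537, 3998607): x_6 = 17·22619537 + 32·3·3998607 = 768398401; y_6 = 17·3998607 + 3·22619537 = 135834930.
  From (x_6, y_6) = (768398401, 135834930): x_7 = 17·768398401 + 32·3·135834930 = 26102926097; y_7 = 17·135834930 + 3·768398401 = 4614389013.
Step 3: Verify x_7² - 32·y_7² = 681362750825443653409 - 681362750825443653408 = 1 (should be 1). ✓

(x_1, y_1) = (17, 3); (x_7, y_7) = (26102926097, 4614389013).


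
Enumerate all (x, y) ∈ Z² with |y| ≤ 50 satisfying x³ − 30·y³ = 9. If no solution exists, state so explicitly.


The equation is x³ - 30y³ = 9. For fixed y, x³ = 30·y³ + 9, so a solution requires the RHS to be a perfect cube.
Strategy: iterate y from -50 to 50, compute RHS = 30·y³ + 9, and check whether it is a (positive or negative) perfect cube.
Check small values of y:
  y = 0: RHS = 9 is not a perfect cube.
  y = 1: RHS = 39 is not a perfect cube.
  y = -1: RHS = -21 is not a perfect cube.
  y = 2: RHS = 249 is not a perfect cube.
  y = -2: RHS = -231 is not a perfect cube.
  y = 3: RHS = 819 is not a perfect cube.
  y = -3: RHS = -801 is not a perfect cube.
Continuing the search up to |y| = 50 finds no solutions either.
No (x, y) in the scanned range satisfies the equation.

No integer solutions with |y| ≤ 50.


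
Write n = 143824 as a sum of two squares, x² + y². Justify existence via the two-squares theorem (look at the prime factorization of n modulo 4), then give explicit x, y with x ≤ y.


Step 1: Factor n = 143824 = 2^4 · 89 · 101.
Step 2: Check the mod-4 condition on each prime factor: 2 = 2 (special); 89 ≡ 1 (mod 4), exponent 1; 101 ≡ 1 (mod 4), exponent 1.
All primes ≡ 3 (mod 4) appear to even exponent (or don't appear), so by the two-squares theorem n IS expressible as a sum of two squares.
Step 3: Build a representation. Group n = k² · m with k = 4 and m = 89 · 101 = 8989 (a product of primes ≡ 1 (mod 4)); a representation of m scales to one of n via (k·x)² + (k·y)² = k²(x² + y²). Each prime p ≡ 1 (mod 4) is itself a sum of two squares; find a² by testing p − a² for a perfect square:
  89: 89 − 1² = 88, 89 − 2² = 85, 89 − 3² = 80, 89 − 4² = 73, 89 − 5² = 64 = 8² ⇒ 89 = 5² + 8².
  101: 101 − 1² = 100 = 10² ⇒ 101 = 1² + 10².
  Combine using the Brahmagupta–Fibonacci identity (a² + b²)(c² + d²) = (ac − bd)² + (ad + bc)² = (ac + bd)² + (ad − bc)²:
  89 · 101 = 8989: from (5² + 8²)(1² + 10²), take (5·1 − 8·10, 5·10 + 8·1) = (5 − 80, 50 + 8) = (-75, 58); dropping signs (only squares matter) gives (75, 58); check 75² + 58² = 5625 + 3364 = 8989 ✓.
  Scale by k = 4: (4·75, 4·58) = (300, 232).
Step 4: Order so x ≤ y and verify: 232² + 300² = 53824 + 90000 = 143824 = n. ✓

n = 143824 = 232² + 300² (one valid representation with x ≤ y).


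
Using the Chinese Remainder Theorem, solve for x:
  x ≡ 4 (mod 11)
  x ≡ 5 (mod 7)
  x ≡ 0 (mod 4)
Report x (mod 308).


Moduli 11, 7, 4 are pairwise coprime; by CRT there is a unique solution modulo M = 11 · 7 · 4 = 308.
Solve pairwise, accumulating the modulus:
  Start with x ≡ 4 (mod 11).
  Combine with x ≡ 5 (mod 7): since gcd(11, 7) = 1, we get a unique residue mod 77.
    Write x = 4 + 11·t and substitute into x ≡ 5 (mod 7): 11·t ≡ 5 − 4 = 1 (mod 7).
    Reduce coefficients mod 7: 4·t ≡ 1 (mod 7).
    The inverse of 4 mod 7 is 2 (since 4·2 = 8 = 1·7 + 1), so t ≡ 2·1 = 2 ≡ 2 (mod 7).
    Then x = 4 + 11·2 = 26, valid modulo lcm(11, 7) = 77: x ≡ 26 (mod 77).
  Combine with x ≡ 0 (mod 4): since gcd(77, 4) = 1, we get a unique residue mod 308.
    Write x = 26 + 77·t and substitute into x ≡ 0 (mod 4): 77·t ≡ 0 − 26 = -26 (mod 4).
    Reduce coefficients mod 4: 1·t ≡ 2 (mod 4).
    So t ≡ 2 (mod 4).
    Then x = 26 + 77·2 = 180, valid modulo lcm(77, 4) = 308: x ≡ 180 (mod 308).
Verify: 180 mod 11 = 4 ✓, 180 mod 7 = 5 ✓, 180 mod 4 = 0 ✓.

x ≡ 180 (mod 308).


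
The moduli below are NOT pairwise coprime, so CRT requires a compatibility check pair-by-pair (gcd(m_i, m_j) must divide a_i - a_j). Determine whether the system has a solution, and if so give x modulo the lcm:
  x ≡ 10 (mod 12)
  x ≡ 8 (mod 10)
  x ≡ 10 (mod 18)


Moduli 12, 10, 18 are not pairwise coprime, so CRT works modulo lcm(m_i) when all pairwise compatibility conditions hold.
Pairwise compatibility: gcd(m_i, m_j) must divide a_i - a_j for every pair.
Merge one congruence at a time:
  Start: x ≡ 10 (mod 12).
  Combine with x ≡ 8 (mod 10): gcd(12, 10) = 2; 8 - 10 = -2, which IS divisible by 2, so compatible.
    Write x = 10 + 12·t and substitute into x ≡ 8 (mod 10): 12·t ≡ 8 − 10 = -2 (mod 10).
    Divide the congruence (and modulus) by g = 2: 6·t ≡ -1 (mod 5).
    Reduce coefficients mod 5: 1·t ≡ 4 (mod 5).
    So t ≡ 4 (mod 5).
    Then x = 10 + 12·4 = 58, valid modulo lcm(12, 10) = 60: x ≡ 58 (mod 60).
  Combine with x ≡ 10 (mod 18): gcd(60, 18) = 6; 10 - 58 = -48, which IS divisible by 6, so compatible.
    Write x = 58 + 60·t and substitute into x ≡ 10 (mod 18): 60·t ≡ 10 − 58 = -48 (mod 18).
    Divide the congruence (and modulus) by g = 6: 10·t ≡ -8 (mod 3).
    Reduce coefficients mod 3: 1·t ≡ 1 (mod 3).
    So t ≡ 1 (mod 3).
    Then x = 58 + 60·1 = 118, valid modulo lcm(60, 18) = 180: x ≡ 118 (mod 180).
Verify: 118 mod 12 = 10, 118 mod 10 = 8, 118 mod 18 = 10.

x ≡ 118 (mod 180).


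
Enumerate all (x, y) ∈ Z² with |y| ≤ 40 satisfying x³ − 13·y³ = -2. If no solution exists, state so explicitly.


The equation is x³ - 13y³ = -2. For fixed y, x³ = 13·y³ − 2, so a solution requires the RHS to be a perfect cube.
Strategy: iterate y from -40 to 40, compute RHS = 13·y³ − 2, and check whether it is a (positive or negative) perfect cube.
Check small values of y:
  y = 0: RHS = -2 is not a perfect cube.
  y = 1: RHS = 11 is not a perfect cube.
  y = -1: RHS = -15 is not a perfect cube.
  y = 2: RHS = 102 is not a perfect cube.
  y = -2: RHS = -106 is not a perfect cube.
  y = 3: RHS = 349 is not a perfect cube.
  y = -3: RHS = -353 is not a perfect cube.
Continuing the search up to |y| = 40 finds no solutions either.
No (x, y) in the scanned range satisfies the equation.

No integer solutions with |y| ≤ 40.


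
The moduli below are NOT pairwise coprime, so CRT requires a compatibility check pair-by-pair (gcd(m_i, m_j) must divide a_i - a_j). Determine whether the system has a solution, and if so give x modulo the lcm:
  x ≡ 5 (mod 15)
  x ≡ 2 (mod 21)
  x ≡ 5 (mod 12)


Moduli 15, 21, 12 are not pairwise coprime, so CRT works modulo lcm(m_i) when all pairwise compatibility conditions hold.
Pairwise compatibility: gcd(m_i, m_j) must divide a_i - a_j for every pair.
Merge one congruence at a time:
  Start: x ≡ 5 (mod 15).
  Combine with x ≡ 2 (mod 21): gcd(15, 21) = 3; 2 - 5 = -3, which IS divisible by 3, so compatible.
    Write x = 5 + 15·t and substitute into x ≡ 2 (mod 21): 15·t ≡ 2 − 5 = -3 (mod 21).
    Divide the congruence (and modulus) by g = 3: 5·t ≡ -1 (mod 7).
    Reduce coefficients mod 7: 5·t ≡ 6 (mod 7).
    The inverse of 5 mod 7 is 3 (since 5·3 = 15 = 2·7 + 1), so t ≡ 3·6 = 18 ≡ 4 (mod 7).
    Then x = 5 + 15·4 = 65, valid modulo lcm(15, 21) = 105: x ≡ 65 (mod 105).
  Combine with x ≡ 5 (mod 12): gcd(105, 12) = 3; 5 - 65 = -60, which IS divisible by 3, so compatible.
    Write x = 65 + 105·t and substitute into x ≡ 5 (mod 12): 105·t ≡ 5 − 65 = -60 (mod 12).
    Divide the congruence (and modulus) by g = 3: 35·t ≡ -20 (mod 4).
    Reduce coefficients mod 4: 3·t ≡ 0 (mod 4).
    The inverse of 3 mod 4 is 3 (since 3·3 = 9 = 2·4 + 1), so t ≡ 3·0 = 0 ≡ 0 (mod 4).
    Then x = 65 + 105·0 = 65, valid modulo lcm(105, 12) = 420: x ≡ 65 (mod 420).
Verify: 65 mod 15 = 5, 65 mod 21 = 2, 65 mod 12 = 5.

x ≡ 65 (mod 420).


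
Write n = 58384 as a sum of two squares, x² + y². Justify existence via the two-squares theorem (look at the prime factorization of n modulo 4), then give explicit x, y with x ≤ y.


Step 1: Factor n = 58384 = 2^4 · 41 · 89.
Step 2: Check the mod-4 condition on each prime factor: 2 = 2 (special); 41 ≡ 1 (mod 4), exponent 1; 89 ≡ 1 (mod 4), exponent 1.
All primes ≡ 3 (mod 4) appear to even exponent (or don't appear), so by the two-squares theorem n IS expressible as a sum of two squares.
Step 3: Build a representation. Group n = k² · m with k = 4 and m = 41 · 89 = 3649 (a product of primes ≡ 1 (mod 4)); a representation of m scales to one of n via (k·x)² + (k·y)² = k²(x² + y²). Each prime p ≡ 1 (mod 4) is itself a sum of two squares; find a² by testing p − a² for a perfect square:
  41: 41 − 1² = 40, 41 − 2² = 37, 41 − 3² = 32, 41 − 4² = 25 = 5² ⇒ 41 = 4² + 5².
  89: 89 − 1² = 88, 89 − 2² = 85, 89 − 3² = 80, 89 − 4² = 73, 89 − 5² = 64 = 8² ⇒ 89 = 5² + 8².
  Combine using the Brahmagupta–Fibonacci identity (a² + b²)(c² + d²) = (ac − bd)² + (ad + bc)² = (ac + bd)² + (ad − bc)²:
  41 · 89 = 3649: from (4² + 5²)(5² + 8²), take (4·5 − 5·8, 4·8 + 5·5) = (20 − 40, 32 + 25) = (-20, 57); dropping signs (only squares matter) gives (20, 57); check 20² + 57² = 400 + 3249 = 3649 ✓.
  Scale by k = 4: (4·20, 4·57) = (80, 228).
Step 4: Order so x ≤ y and verify: 80² + 228² = 6400 + 51984 = 58384 = n. ✓

n = 58384 = 80² + 228² (one valid representation with x ≤ y).


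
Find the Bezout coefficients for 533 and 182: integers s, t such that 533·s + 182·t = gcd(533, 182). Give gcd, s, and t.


Euclidean algorithm on (533, 182) — divide until remainder is 0:
  533 = 2 · 182 + 169
  182 = 1 · 169 + 13
  169 = 13 · 13 + 0
gcd(533, 182) = 13.
Track Bezout coefficients alongside the remainders: start with r₀ = 533 = a·1 + b·0 (s = 1, t = 0) and r₁ = 182 = a·0 + b·1 (s = 0, t = 1); each new remainder r_{k+1} = r_{k-1} − q_k·r_k inherits s_{k+1} = s_{k-1} − q_k·s_k, t_{k+1} = t_{k-1} − q_k·t_k, so r_k = a·s_k + b·t_k at every step:
  q = 2: r = 169, s = 1 − 2·0 = 1, t = 0 − 2·1 = -2  (check: 533·1 + 182·(-2) = 169)
  q = 1: r = 13, s = 0 − 1·1 = -1, t = 1 − 1·(-2) = 3  (check: 533·(-1) + 182·3 = 13)
The row with r = 13 (the gcd) gives the Bezout coefficients s = -1, t = 3.
Result: 533 · (-1) + 182 · (3) = 13.

gcd(533, 182) = 13; s = -1, t = 3 (check: 533·(-1) + 182·3 = 13).


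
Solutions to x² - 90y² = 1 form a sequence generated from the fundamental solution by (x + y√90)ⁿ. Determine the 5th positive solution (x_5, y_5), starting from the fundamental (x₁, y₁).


Step 1: Find the fundamental solution (x₁, y₁) of x² - 90y² = 1.
  Expand √90 as a continued fraction. a₀ = ⌊√90⌋ = 9; iterate m_{k+1} = d_k·a_k − m_k, d_{k+1} = (90 − m_{k+1}²)/d_k, a_{k+1} = ⌊(a₀ + m_{k+1})/d_{k+1}⌋ (starting m₀ = 0, d₀ = 1), with convergents p_k = a_k·p_{k-1} + p_{k-2}, q_k = a_k·q_{k-1} + q_{k-2} (p₋₁ = 1, q₋₁ = 0):
  k = 0: a₀ = 9; p₀/q₀ = 9/1; p₀² − 90·q₀² = 81 − 90 = -9.
  k = 1: m = 9, d = 9, a = ⌊(9 + 9)/9⌋ = 2; p/q = (2·9 + 1)/(2·1 + 0) = 19/2; p² − 90·q² = 361 − 360 = 1.
  The first convergent with p² − 90·q² = 1 gives the fundamental solution (x₁, y₁) = (19, 2).
Step 2: Apply the recurrence (x_{n+1}, y_{n+1}) = (x₁x_n + 90y₁y_n, x₁y_n + y₁x_n) repeatedly.
  From (x_1, y_1) = (19, 2): x_2 = 19·19 + 90·2·2 = 721; y_2 = 19·2 + 2·19 = 76.
  From (x_2, y_2) = (721, 76): x_3 = 19·721 + 90·2·76 = 27379; y_3 = 19·76 + 2·721 = 2886.
  From (x_3, y_3) = (27379, 2886): x_4 = 19·27379 + 90·2·2886 = 1039681; y_4 = 19·2886 + 2·27379 = 109592.
  From (x_4, y_4) = (1039681, 109592): x_5 = 19·1039681 + 90·2·109592 = 39480499; y_5 = 19·109592 + 2·1039681 = 4161610.
Step 3: Verify x_5² - 90·y_5² = 1558709801289001 - 1558709801289000 = 1 (should be 1). ✓

(x_1, y_1) = (19, 2); (x_5, y_5) = (39480499, 4161610).


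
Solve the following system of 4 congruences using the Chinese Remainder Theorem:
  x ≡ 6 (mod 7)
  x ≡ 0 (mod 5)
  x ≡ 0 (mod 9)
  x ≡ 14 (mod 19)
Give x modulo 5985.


Product of moduli M = 7 · 5 · 9 · 19 = 5985.
Merge one congruence at a time:
  Start: x ≡ 6 (mod 7).
  Combine with x ≡ 0 (mod 5); new modulus lcm = 35.
    Write x = 6 + 7·t and substitute into x ≡ 0 (mod 5): 7·t ≡ 0 − 6 = -6 (mod 5).
    Reduce coefficients mod 5: 2·t ≡ 4 (mod 5).
    The inverse of 2 mod 5 is 3 (since 2·3 = 6 = 1·5 + 1), so t ≡ 3·4 = 12 ≡ 2 (mod 5).
    Then x = 6 + 7·2 = 20, valid modulo lcm(7, 5) = 35: x ≡ 20 (mod 35).
  Combine with x ≡ 0 (mod 9); new modulus lcm = 315.
    Write x = 20 + 35·t and substitute into x ≡ 0 (mod 9): 35·t ≡ 0 − 20 = -20 (mod 9).
    Reduce coefficients mod 9: 8·t ≡ 7 (mod 9).
    The inverse of 8 mod 9 is 8 (since 8·8 = 64 = 7·9 + 1), so t ≡ 8·7 = 56 ≡ 2 (mod 9).
    Then x = 20 + 35·2 = 90, valid modulo lcm(35, 9) = 315: x ≡ 90 (mod 315).
  Combine with x ≡ 14 (mod 19); new modulus lcm = 5985.
    Write x = 90 + 315·t and substitute into x ≡ 14 (mod 19): 315·t ≡ 14 − 90 = -76 (mod 19).
    Reduce coefficients mod 19: 11·t ≡ 0 (mod 19).
    The inverse of 11 mod 19 is 7 (since 11·7 = 77 = 4·19 + 1), so t ≡ 7·0 = 0 ≡ 0 (mod 19).
    Then x = 90 + 315·0 = 90, valid modulo lcm(315, 19) = 5985: x ≡ 90 (mod 5985).
Verify against each original: 90 mod 7 = 6, 90 mod 5 = 0, 90 mod 9 = 0, 90 mod 19 = 14.

x ≡ 90 (mod 5985).


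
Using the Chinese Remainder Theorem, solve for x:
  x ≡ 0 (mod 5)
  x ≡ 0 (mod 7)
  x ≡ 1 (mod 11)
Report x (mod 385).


Moduli 5, 7, 11 are pairwise coprime; by CRT there is a unique solution modulo M = 5 · 7 · 11 = 385.
Solve pairwise, accumulating the modulus:
  Start with x ≡ 0 (mod 5).
  Combine with x ≡ 0 (mod 7): since gcd(5, 7) = 1, we get a unique residue mod 35.
    Write x = 0 + 5·t and substitute into x ≡ 0 (mod 7): 5·t ≡ 0 − 0 = 0 (mod 7).
    The inverse of 5 mod 7 is 3 (since 5·3 = 15 = 2·7 + 1), so t ≡ 3·0 = 0 ≡ 0 (mod 7).
    Then x = 0 + 5·0 = 0, valid modulo lcm(5, 7) = 35: x ≡ 0 (mod 35).
  Combine with x ≡ 1 (mod 11): since gcd(35, 11) = 1, we get a unique residue mod 385.
    Write x = 0 + 35·t and substitute into x ≡ 1 (mod 11): 35·t ≡ 1 − 0 = 1 (mod 11).
    Reduce coefficients mod 11: 2·t ≡ 1 (mod 11).
    The inverse of 2 mod 11 is 6 (since 2·6 = 12 = 1·11 + 1), so t ≡ 6·1 = 6 ≡ 6 (mod 11).
    Then x = 0 + 35·6 = 210, valid modulo lcm(35, 11) = 385: x ≡ 210 (mod 385).
Verify: 210 mod 5 = 0 ✓, 210 mod 7 = 0 ✓, 210 mod 11 = 1 ✓.

x ≡ 210 (mod 385).


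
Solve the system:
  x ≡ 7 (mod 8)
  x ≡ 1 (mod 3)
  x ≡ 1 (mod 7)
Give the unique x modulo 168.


Moduli 8, 3, 7 are pairwise coprime; by CRT there is a unique solution modulo M = 8 · 3 · 7 = 168.
Solve pairwise, accumulating the modulus:
  Start with x ≡ 7 (mod 8).
  Combine with x ≡ 1 (mod 3): since gcd(8, 3) = 1, we get a unique residue mod 24.
    Write x = 7 + 8·t and substitute into x ≡ 1 (mod 3): 8·t ≡ 1 − 7 = -6 (mod 3).
    Reduce coefficients mod 3: 2·t ≡ 0 (mod 3).
    The inverse of 2 mod 3 is 2 (since 2·2 = 4 = 1·3 + 1), so t ≡ 2·0 = 0 ≡ 0 (mod 3).
    Then x = 7 + 8·0 = 7, valid modulo lcm(8, 3) = 24: x ≡ 7 (mod 24).
  Combine with x ≡ 1 (mod 7): since gcd(24, 7) = 1, we get a unique residue mod 168.
    Write x = 7 + 24·t and substitute into x ≡ 1 (mod 7): 24·t ≡ 1 − 7 = -6 (mod 7).
    Reduce coefficients mod 7: 3·t ≡ 1 (mod 7).
    The inverse of 3 mod 7 is 5 (since 3·5 = 15 = 2·7 + 1), so t ≡ 5·1 = 5 ≡ 5 (mod 7).
    Then x = 7 + 24·5 = 127, valid modulo lcm(24, 7) = 168: x ≡ 127 (mod 168).
Verify: 127 mod 8 = 7 ✓, 127 mod 3 = 1 ✓, 127 mod 7 = 1 ✓.

x ≡ 127 (mod 168).


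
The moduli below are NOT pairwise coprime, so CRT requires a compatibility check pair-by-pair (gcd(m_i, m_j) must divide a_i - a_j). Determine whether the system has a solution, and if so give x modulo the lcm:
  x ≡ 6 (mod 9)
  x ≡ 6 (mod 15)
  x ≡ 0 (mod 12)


Moduli 9, 15, 12 are not pairwise coprime, so CRT works modulo lcm(m_i) when all pairwise compatibility conditions hold.
Pairwise compatibility: gcd(m_i, m_j) must divide a_i - a_j for every pair.
Merge one congruence at a time:
  Start: x ≡ 6 (mod 9).
  Combine with x ≡ 6 (mod 15): gcd(9, 15) = 3; 6 - 6 = 0, which IS divisible by 3, so compatible.
    Write x = 6 + 9·t and substitute into x ≡ 6 (mod 15): 9·t ≡ 6 − 6 = 0 (mod 15).
    Divide the congruence (and modulus) by g = 3: 3·t ≡ 0 (mod 5).
    The inverse of 3 mod 5 is 2 (since 3·2 = 6 = 1·5 + 1), so t ≡ 2·0 = 0 ≡ 0 (mod 5).
    Then x = 6 + 9·0 = 6, valid modulo lcm(9, 15) = 45: x ≡ 6 (mod 45).
  Combine with x ≡ 0 (mod 12): gcd(45, 12) = 3; 0 - 6 = -6, which IS divisible by 3, so compatible.
    Write x = 6 + 45·t and substitute into x ≡ 0 (mod 12): 45·t ≡ 0 − 6 = -6 (mod 12).
    Divide the congruence (and modulus) by g = 3: 15·t ≡ -2 (mod 4).
    Reduce coefficients mod 4: 3·t ≡ 2 (mod 4).
    The inverse of 3 mod 4 is 3 (since 3·3 = 9 = 2·4 + 1), so t ≡ 3·2 = 6 ≡ 2 (mod 4).
    Then x = 6 + 45·2 = 96, valid modulo lcm(45, 12) = 180: x ≡ 96 (mod 180).
Verify: 96 mod 9 = 6, 96 mod 15 = 6, 96 mod 12 = 0.

x ≡ 96 (mod 180).


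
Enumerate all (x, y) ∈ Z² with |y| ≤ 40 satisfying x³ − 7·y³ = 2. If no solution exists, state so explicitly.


The equation is x³ - 7y³ = 2. For fixed y, x³ = 7·y³ + 2, so a solution requires the RHS to be a perfect cube.
Strategy: iterate y from -40 to 40, compute RHS = 7·y³ + 2, and check whether it is a (positive or negative) perfect cube.
Check small values of y:
  y = 0: RHS = 2 is not a perfect cube.
  y = 1: RHS = 9 is not a perfect cube.
  y = -1: RHS = -5 is not a perfect cube.
  y = 2: RHS = 58 is not a perfect cube.
  y = -2: RHS = -54 is not a perfect cube.
  y = 3: RHS = 191 is not a perfect cube.
  y = -3: RHS = -187 is not a perfect cube.
Continuing the search up to |y| = 40 finds no solutions either.
No (x, y) in the scanned range satisfies the equation.

No integer solutions with |y| ≤ 40.


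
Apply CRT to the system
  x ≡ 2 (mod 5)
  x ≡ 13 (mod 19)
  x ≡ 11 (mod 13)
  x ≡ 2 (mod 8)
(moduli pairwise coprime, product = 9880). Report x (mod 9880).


Product of moduli M = 5 · 19 · 13 · 8 = 9880.
Merge one congruence at a time:
  Start: x ≡ 2 (mod 5).
  Combine with x ≡ 13 (mod 19); new modulus lcm = 95.
    Write x = 2 + 5·t and substitute into x ≡ 13 (mod 19): 5·t ≡ 13 − 2 = 11 (mod 19).
    The inverse of 5 mod 19 is 4 (since 5·4 = 20 = 1·19 + 1), so t ≡ 4·11 = 44 ≡ 6 (mod 19).
    Then x = 2 + 5·6 = 32, valid modulo lcm(5, 19) = 95: x ≡ 32 (mod 95).
  Combine with x ≡ 11 (mod 13); new modulus lcm = 1235.
    Write x = 32 + 95·t and substitute into x ≡ 11 (mod 13): 95·t ≡ 11 − 32 = -21 (mod 13).
    Reduce coefficients mod 13: 4·t ≡ 5 (mod 13).
    The inverse of 4 mod 13 is 10 (since 4·10 = 40 = 3·13 + 1), so t ≡ 10·5 = 50 ≡ 11 (mod 13).
    Then x = 32 + 95·11 = 1077, valid modulo lcm(95, 13) = 1235: x ≡ 1077 (mod 1235).
  Combine with x ≡ 2 (mod 8); new modulus lcm = 9880.
    Write x = 1077 + 1235·t and substitute into x ≡ 2 (mod 8): 1235·t ≡ 2 − 1077 = -1075 (mod 8).
    Reduce coefficients mod 8: 3·t ≡ 5 (mod 8).
    The inverse of 3 mod 8 is 3 (since 3·3 = 9 = 1·8 + 1), so t ≡ 3·5 = 15 ≡ 7 (mod 8).
    Then x = 1077 + 1235·7 = 9722, valid modulo lcm(1235, 8) = 9880: x ≡ 9722 (mod 9880).
Verify against each original: 9722 mod 5 = 2, 9722 mod 19 = 13, 9722 mod 13 = 11, 9722 mod 8 = 2.

x ≡ 9722 (mod 9880).


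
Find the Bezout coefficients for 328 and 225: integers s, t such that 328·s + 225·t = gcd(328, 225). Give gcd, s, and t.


Euclidean algorithm on (328, 225) — divide until remainder is 0:
  328 = 1 · 225 + 103
  225 = 2 · 103 + 19
  103 = 5 · 19 + 8
  19 = 2 · 8 + 3
  8 = 2 · 3 + 2
  3 = 1 · 2 + 1
  2 = 2 · 1 + 0
gcd(328, 225) = 1.
Track Bezout coefficients alongside the remainders: start with r₀ = 328 = a·1 + b·0 (s = 1, t = 0) and r₁ = 225 = a·0 + b·1 (s = 0, t = 1); each new remainder r_{k+1} = r_{k-1} − q_k·r_k inherits s_{k+1} = s_{k-1} − q_k·s_k, t_{k+1} = t_{k-1} − q_k·t_k, so r_k = a·s_k + b·t_k at every step:
  q = 1: r = 103, s = 1 − 1·0 = 1, t = 0 − 1·1 = -1  (check: 328·1 + 225·(-1) = 103)
  q = 2: r = 19, s = 0 − 2·1 = -2, t = 1 − 2·(-1) = 3  (check: 328·(-2) + 225·3 = 19)
  q = 5: r = 8, s = 1 − 5·(-2) = 11, t = -1 − 5·3 = -16  (check: 328·11 + 225·(-16) = 8)
  q = 2: r = 3, s = -2 − 2·11 = -24, t = 3 − 2·(-16) = 35  (check: 328·(-24) + 225·35 = 3)
  q = 2: r = 2, s = 11 − 2·(-24) = 59, t = -16 − 2·35 = -86  (check: 328·59 + 225·(-86) = 2)
  q = 1: r = 1, s = -24 − 1·59 = -83, t = 35 − 1·(-86) = 121  (check: 328·(-83) + 225·121 = 1)
The row with r = 1 (the gcd) gives the Bezout coefficients s = -83, t = 121.
Result: 328 · (-83) + 225 · (121) = 1.

gcd(328, 225) = 1; s = -83, t = 121 (check: 328·(-83) + 225·121 = 1).


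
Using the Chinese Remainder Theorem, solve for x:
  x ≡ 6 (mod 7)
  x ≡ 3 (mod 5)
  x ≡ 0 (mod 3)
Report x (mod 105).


Moduli 7, 5, 3 are pairwise coprime; by CRT there is a unique solution modulo M = 7 · 5 · 3 = 105.
Solve pairwise, accumulating the modulus:
  Start with x ≡ 6 (mod 7).
  Combine with x ≡ 3 (mod 5): since gcd(7, 5) = 1, we get a unique residue mod 35.
    Write x = 6 + 7·t and substitute into x ≡ 3 (mod 5): 7·t ≡ 3 − 6 = -3 (mod 5).
    Reduce coefficients mod 5: 2·t ≡ 2 (mod 5).
    The inverse of 2 mod 5 is 3 (since 2·3 = 6 = 1·5 + 1), so t ≡ 3·2 = 6 ≡ 1 (mod 5).
    Then x = 6 + 7·1 = 13, valid modulo lcm(7, 5) = 35: x ≡ 13 (mod 35).
  Combine with x ≡ 0 (mod 3): since gcd(35, 3) = 1, we get a unique residue mod 105.
    Write x = 13 + 35·t and substitute into x ≡ 0 (mod 3): 35·t ≡ 0 − 13 = -13 (mod 3).
    Reduce coefficients mod 3: 2·t ≡ 2 (mod 3).
    The inverse of 2 mod 3 is 2 (since 2·2 = 4 = 1·3 + 1), so t ≡ 2·2 = 4 ≡ 1 (mod 3).
    Then x = 13 + 35·1 = 48, valid modulo lcm(35, 3) = 105: x ≡ 48 (mod 105).
Verify: 48 mod 7 = 6 ✓, 48 mod 5 = 3 ✓, 48 mod 3 = 0 ✓.

x ≡ 48 (mod 105).


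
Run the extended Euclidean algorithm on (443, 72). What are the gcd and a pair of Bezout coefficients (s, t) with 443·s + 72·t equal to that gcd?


Euclidean algorithm on (443, 72) — divide until remainder is 0:
  443 = 6 · 72 + 11
  72 = 6 · 11 + 6
  11 = 1 · 6 + 5
  6 = 1 · 5 + 1
  5 = 5 · 1 + 0
gcd(443, 72) = 1.
Track Bezout coefficients alongside the remainders: start with r₀ = 443 = a·1 + b·0 (s = 1, t = 0) and r₁ = 72 = a·0 + b·1 (s = 0, t = 1); each new remainder r_{k+1} = r_{k-1} − q_k·r_k inherits s_{k+1} = s_{k-1} − q_k·s_k, t_{k+1} = t_{k-1} − q_k·t_k, so r_k = a·s_k + b·t_k at every step:
  q = 6: r = 11, s = 1 − 6·0 = 1, t = 0 − 6·1 = -6  (check: 443·1 + 72·(-6) = 11)
  q = 6: r = 6, s = 0 − 6·1 = -6, t = 1 − 6·(-6) = 37  (check: 443·(-6) + 72·37 = 6)
  q = 1: r = 5, s = 1 − 1·(-6) = 7, t = -6 − 1·37 = -43  (check: 443·7 + 72·(-43) = 5)
  q = 1: r = 1, s = -6 − 1·7 = -13, t = 37 − 1·(-43) = 80  (check: 443·(-13) + 72·80 = 1)
The row with r = 1 (the gcd) gives the Bezout coefficients s = -13, t = 80.
Result: 443 · (-13) + 72 · (80) = 1.

gcd(443, 72) = 1; s = -13, t = 80 (check: 443·(-13) + 72·80 = 1).


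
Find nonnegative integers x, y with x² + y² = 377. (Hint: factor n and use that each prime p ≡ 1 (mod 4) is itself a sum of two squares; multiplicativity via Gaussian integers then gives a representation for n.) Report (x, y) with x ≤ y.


Step 1: Factor n = 377 = 13 · 29.
Step 2: Check the mod-4 condition on each prime factor: 13 ≡ 1 (mod 4), exponent 1; 29 ≡ 1 (mod 4), exponent 1.
All primes ≡ 3 (mod 4) appear to even exponent (or don't appear), so by the two-squares theorem n IS expressible as a sum of two squares.
Step 3: Build a representation. Here n = 13 · 29 is a product of primes ≡ 1 (mod 4). Each prime p ≡ 1 (mod 4) is itself a sum of two squares; find a² by testing p − a² for a perfect square:
  13: 13 − 1² = 12, 13 − 2² = 9 = 3² ⇒ 13 = 2² + 3².
  29: 29 − 1² = 28, 29 − 2² = 25 = 5² ⇒ 29 = 2² + 5².
  Combine using the Brahmagupta–Fibonacci identity (a² + b²)(c² + d²) = (ac − bd)² + (ad + bc)² = (ac + bd)² + (ad − bc)²:
  13 · 29 = 377: from (2² + 3²)(2² + 5²), take (2·2 − 3·5, 2·5 + 3·2) = (4 − 15, 10 + 6) = (-11, 16); dropping signs (only squares matter) gives (11, 16); check 11² + 16² = 121 + 256 = 377 ✓.
Step 4: Order so x ≤ y and verify: 11² + 16² = 121 + 256 = 377 = n. ✓

n = 377 = 11² + 16² (one valid representation with x ≤ y).


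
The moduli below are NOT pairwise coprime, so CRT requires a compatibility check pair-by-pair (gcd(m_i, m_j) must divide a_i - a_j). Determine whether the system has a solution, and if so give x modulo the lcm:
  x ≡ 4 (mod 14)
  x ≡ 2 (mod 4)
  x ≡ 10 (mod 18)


Moduli 14, 4, 18 are not pairwise coprime, so CRT works modulo lcm(m_i) when all pairwise compatibility conditions hold.
Pairwise compatibility: gcd(m_i, m_j) must divide a_i - a_j for every pair.
Merge one congruence at a time:
  Start: x ≡ 4 (mod 14).
  Combine with x ≡ 2 (mod 4): gcd(14, 4) = 2; 2 - 4 = -2, which IS divisible by 2, so compatible.
    Write x = 4 + 14·t and substitute into x ≡ 2 (mod 4): 14·t ≡ 2 − 4 = -2 (mod 4).
    Divide the congruence (and modulus) by g = 2: 7·t ≡ -1 (mod 2).
    Reduce coefficients mod 2: 1·t ≡ 1 (mod 2).
    So t ≡ 1 (mod 2).
    Then x = 4 + 14·1 = 18, valid modulo lcm(14, 4) = 28: x ≡ 18 (mod 28).
  Combine with x ≡ 10 (mod 18): gcd(28, 18) = 2; 10 - 18 = -8, which IS divisible by 2, so compatible.
    Write x = 18 + 28·t and substitute into x ≡ 10 (mod 18): 28·t ≡ 10 − 18 = -8 (mod 18).
    Divide the congruence (and modulus) by g = 2: 14·t ≡ -4 (mod 9).
    Reduce coefficients mod 9: 5·t ≡ 5 (mod 9).
    The inverse of 5 mod 9 is 2 (since 5·2 = 10 = 1·9 + 1), so t ≡ 2·5 = 10 ≡ 1 (mod 9).
    Then x = 18 + 28·1 = 46, valid modulo lcm(28, 18) = 252: x ≡ 46 (mod 252).
Verify: 46 mod 14 = 4, 46 mod 4 = 2, 46 mod 18 = 10.

x ≡ 46 (mod 252).


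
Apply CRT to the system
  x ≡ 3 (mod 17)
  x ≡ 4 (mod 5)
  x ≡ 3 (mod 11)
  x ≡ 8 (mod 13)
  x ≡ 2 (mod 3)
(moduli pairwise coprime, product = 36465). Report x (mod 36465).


Product of moduli M = 17 · 5 · 11 · 13 · 3 = 36465.
Merge one congruence at a time:
  Start: x ≡ 3 (mod 17).
  Combine with x ≡ 4 (mod 5); new modulus lcm = 85.
    Write x = 3 + 17·t and substitute into x ≡ 4 (mod 5): 17·t ≡ 4 − 3 = 1 (mod 5).
    Reduce coefficients mod 5: 2·t ≡ 1 (mod 5).
    The inverse of 2 mod 5 is 3 (since 2·3 = 6 = 1·5 + 1), so t ≡ 3·1 = 3 ≡ 3 (mod 5).
    Then x = 3 + 17·3 = 54, valid modulo lcm(17, 5) = 85: x ≡ 54 (mod 85).
  Combine with x ≡ 3 (mod 11); new modulus lcm = 935.
    Write x = 54 + 85·t and substitute into x ≡ 3 (mod 11): 85·t ≡ 3 − 54 = -51 (mod 11).
    Reduce coefficients mod 11: 8·t ≡ 4 (mod 11).
    The inverse of 8 mod 11 is 7 (since 8·7 = 56 = 5·11 + 1), so t ≡ 7·4 = 28 ≡ 6 (mod 11).
    Then x = 54 + 85·6 = 564, valid modulo lcm(85, 11) = 935: x ≡ 564 (mod 935).
  Combine with x ≡ 8 (mod 13); new modulus lcm = 12155.
    Write x = 564 + 935·t and substitute into x ≡ 8 (mod 13): 935·t ≡ 8 − 564 = -556 (mod 13).
    Reduce coefficients mod 13: 12·t ≡ 3 (mod 13).
    The inverse of 12 mod 13 is 12 (since 12·12 = 144 = 11·13 + 1), so t ≡ 12·3 = 36 ≡ 10 (mod 13).
    Then x = 564 + 935·10 = 9914, valid modulo lcm(935, 13) = 12155: x ≡ 9914 (mod 12155).
  Combine with x ≡ 2 (mod 3); new modulus lcm = 36465.
    Write x = 9914 + 12155·t and substitute into x ≡ 2 (mod 3): 12155·t ≡ 2 − 9914 = -9912 (mod 3).
    Reduce coefficients mod 3: 2·t ≡ 0 (mod 3).
    The inverse of 2 mod 3 is 2 (since 2·2 = 4 = 1·3 + 1), so t ≡ 2·0 = 0 ≡ 0 (mod 3).
    Then x = 9914 + 12155·0 = 9914, valid modulo lcm(12155, 3) = 36465: x ≡ 9914 (mod 36465).
Verify against each original: 9914 mod 17 = 3, 9914 mod 5 = 4, 9914 mod 11 = 3, 9914 mod 13 = 8, 9914 mod 3 = 2.

x ≡ 9914 (mod 36465).
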